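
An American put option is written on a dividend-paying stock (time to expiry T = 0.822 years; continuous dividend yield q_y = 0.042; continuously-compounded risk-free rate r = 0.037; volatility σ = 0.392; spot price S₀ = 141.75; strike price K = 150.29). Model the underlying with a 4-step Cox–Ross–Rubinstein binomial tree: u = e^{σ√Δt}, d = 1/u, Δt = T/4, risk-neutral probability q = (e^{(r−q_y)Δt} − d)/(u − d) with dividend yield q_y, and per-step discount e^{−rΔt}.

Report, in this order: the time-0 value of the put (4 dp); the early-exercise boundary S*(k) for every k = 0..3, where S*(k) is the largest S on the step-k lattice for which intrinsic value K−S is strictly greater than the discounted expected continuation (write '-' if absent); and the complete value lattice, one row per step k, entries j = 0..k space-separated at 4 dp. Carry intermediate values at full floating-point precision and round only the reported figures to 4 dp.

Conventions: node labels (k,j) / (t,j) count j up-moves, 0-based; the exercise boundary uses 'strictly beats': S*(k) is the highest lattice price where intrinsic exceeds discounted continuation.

price = 24.9272
boundary = - - 99.3512 118.6720
tree:
24.9272
36.3142 11.5873
50.9388 19.2539 2.5184
67.1140 31.6180 4.6375 0.0000
80.6557 50.9388 8.5400 0.0000 0.0000

params: Δt=0.20550 u=1.19447 d=0.83719 q=0.45282 e^(-rΔt)=0.99243
t_4 payoffs: 80.6557 50.9388 8.5400 0.0000 0.0000
t_3: node(3,0) S=83.1760 payoff=67.1140 vs cont=66.6904 → 67.1140 [stop]  node(3,1) S=118.6720 payoff=31.6180 vs cont=31.4995 → 31.6180 [stop]  node(3,2) S=169.3160 payoff=0.0000 vs cont=4.6375 → 4.6375 [wait]  node(3,3) S=241.5727 payoff=0.0000 vs cont=0.0000 → 0.0000 [wait]  ⇒ S*(3)=118.6720
t_2: node(2,0) S=99.3512 payoff=50.9388 vs cont=50.6542 → 50.9388 [stop]  node(2,1) S=141.7500 payoff=8.5400 vs cont=19.2539 → 19.2539 [wait]  node(2,2) S=202.2427 payoff=0.0000 vs cont=2.5184 → 2.5184 [wait]  ⇒ S*(2)=99.3512
t_1: node(1,0) S=118.6720 payoff=31.6180 vs cont=36.3142 → 36.3142 [wait]  node(1,1) S=169.3160 payoff=0.0000 vs cont=11.5873 → 11.5873 [wait]  ⇒ S*(1)=-
t_0: node(0,0) S=141.7500 payoff=8.5400 vs cont=24.9272 → 24.9272 [wait]  ⇒ S*(0)=-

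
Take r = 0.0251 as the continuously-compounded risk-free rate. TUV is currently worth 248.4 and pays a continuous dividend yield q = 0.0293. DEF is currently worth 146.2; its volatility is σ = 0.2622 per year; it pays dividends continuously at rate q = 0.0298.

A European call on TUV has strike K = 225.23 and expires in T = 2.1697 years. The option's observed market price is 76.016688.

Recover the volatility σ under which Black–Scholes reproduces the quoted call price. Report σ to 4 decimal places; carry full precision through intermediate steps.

At σ = 0.5127 the Black–Scholes value reproduces the quote:
σ√T = 0.5127·√2.1697 = 0.755202
d₁ = (ln(S/K) + (r−q+σ²/2)T) / (σ√T) = (ln(248.4/225.23) + (0.0251−0.0293+0.5127²/2)·2.1697) / 0.755202 = (0.097918 + 0.276052) / 0.755202 = 0.495193
d₂ = d₁ − σ√T = 0.495193 − 0.755202 = -0.260009
e^{−rT} = 0.946997
e^{−qT} = 0.938406
N(d₁) = 0.689768,  N(d₂) = 0.397428
V = S·e^{−qT}·N(d₁) − K·e^{−rT}·N(d₂) = 160.785008 − 84.768320 = 76.016688 (matching the quote); vega is positive throughout, so no other σ reproduces this price

sigma = 0.5127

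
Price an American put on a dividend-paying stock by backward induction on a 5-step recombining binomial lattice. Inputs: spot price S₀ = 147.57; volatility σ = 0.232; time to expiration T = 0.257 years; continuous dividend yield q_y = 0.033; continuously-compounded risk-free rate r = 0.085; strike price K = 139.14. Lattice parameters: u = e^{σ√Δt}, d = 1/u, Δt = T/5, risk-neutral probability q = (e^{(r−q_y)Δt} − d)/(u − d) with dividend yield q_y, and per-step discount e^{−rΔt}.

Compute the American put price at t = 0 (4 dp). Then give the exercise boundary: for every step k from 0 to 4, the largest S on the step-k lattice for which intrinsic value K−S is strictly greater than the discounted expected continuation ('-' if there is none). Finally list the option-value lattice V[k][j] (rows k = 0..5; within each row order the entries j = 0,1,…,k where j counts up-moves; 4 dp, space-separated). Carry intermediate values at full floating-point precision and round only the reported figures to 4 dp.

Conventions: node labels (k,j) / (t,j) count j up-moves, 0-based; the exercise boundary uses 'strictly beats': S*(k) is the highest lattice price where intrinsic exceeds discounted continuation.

price = 2.6168
boundary = - - - 126.0286 119.5710
tree:
2.6168
4.6231 0.7290
7.9437 1.5013 0.0000
13.1114 3.0917 0.0000 0.0000
19.5690 6.3668 0.0000 0.0000 0.0000
25.6956 13.1114 0.0000 0.0000 0.0000 0.0000

params: Δt=0.05140 u=1.05401 d=0.94876 q=0.51228 e^(-rΔt)=0.99564
t_5 payoffs: 25.6956 13.1114 0.0000 0.0000 0.0000 0.0000
t_4: node(4,0) S=119.5710 payoff=19.5690 vs cont=19.1650 → 19.5690 [stop]  node(4,1) S=132.8348 payoff=6.3052 vs cont=6.3668 → 6.3668 [wait]  node(4,2) S=147.5700 payoff=0.0000 vs cont=0.0000 → 0.0000 [wait]  node(4,3) S=163.9397 payoff=0.0000 vs cont=0.0000 → 0.0000 [wait]  node(4,4) S=182.1253 payoff=0.0000 vs cont=0.0000 → 0.0000 [wait]  ⇒ S*(4)=119.5710
t_3: node(3,0) S=126.0286 payoff=13.1114 vs cont=12.7499 → 13.1114 [stop]  node(3,1) S=140.0087 payoff=0.0000 vs cont=3.0917 → 3.0917 [wait]  node(3,2) S=155.5396 payoff=0.0000 vs cont=0.0000 → 0.0000 [wait]  node(3,3) S=172.7934 payoff=0.0000 vs cont=0.0000 → 0.0000 [wait]  ⇒ S*(3)=126.0286
t_2: node(2,0) S=132.8348 payoff=6.3052 vs cont=7.9437 → 7.9437 [wait]  node(2,1) S=147.5700 payoff=0.0000 vs cont=1.5013 → 1.5013 [wait]  node(2,2) S=163.9397 payoff=0.0000 vs cont=0.0000 → 0.0000 [wait]  ⇒ S*(2)=-
t_1: node(1,0) S=140.0087 payoff=0.0000 vs cont=4.6231 → 4.6231 [wait]  node(1,1) S=155.5396 payoff=0.0000 vs cont=0.7290 → 0.7290 [wait]  ⇒ S*(1)=-
t_0: node(0,0) S=147.5700 payoff=0.0000 vs cont=2.6168 → 2.6168 [wait]  ⇒ S*(0)=-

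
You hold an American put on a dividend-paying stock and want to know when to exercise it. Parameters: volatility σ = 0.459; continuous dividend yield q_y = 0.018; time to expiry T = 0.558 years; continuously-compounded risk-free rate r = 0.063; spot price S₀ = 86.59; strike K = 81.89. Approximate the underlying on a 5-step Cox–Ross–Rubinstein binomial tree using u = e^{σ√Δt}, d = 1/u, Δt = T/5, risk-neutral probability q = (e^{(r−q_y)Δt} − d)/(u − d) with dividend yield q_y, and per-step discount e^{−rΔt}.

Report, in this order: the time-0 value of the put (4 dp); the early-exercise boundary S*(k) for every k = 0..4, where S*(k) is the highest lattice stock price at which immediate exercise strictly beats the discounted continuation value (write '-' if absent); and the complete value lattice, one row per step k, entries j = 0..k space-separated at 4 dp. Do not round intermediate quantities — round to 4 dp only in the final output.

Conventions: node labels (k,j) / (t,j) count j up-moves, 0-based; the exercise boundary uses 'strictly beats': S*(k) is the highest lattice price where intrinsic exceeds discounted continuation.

price = 8.8241
boundary = - - - 54.6624 63.7209
tree:
8.8241
13.3282 4.0376
19.4698 6.8205 1.0592
27.2276 11.2884 2.0438 0.0000
34.9984 18.1691 3.9436 0.0000 0.0000
41.6644 27.2276 7.6095 0.0000 0.0000 0.0000

params: Δt=0.11160 u=1.16572 d=0.85784 q=0.47809 e^(-rΔt)=0.99299
t_5 payoffs: 41.6644 27.2276 7.6095 0.0000 0.0000 0.0000
t_4: node(4,0) S=46.8916 payoff=34.9984 vs cont=34.5187 → 34.9984 [stop]  node(4,1) S=63.7209 payoff=18.1691 vs cont=17.7233 → 18.1691 [stop]  node(4,2) S=86.5900 payoff=0.0000 vs cont=3.9436 → 3.9436 [wait]  node(4,3) S=117.6668 payoff=0.0000 vs cont=0.0000 → 0.0000 [wait]  node(4,4) S=159.8969 payoff=0.0000 vs cont=0.0000 → 0.0000 [wait]  ⇒ S*(4)=63.7209
t_3: node(3,0) S=54.6624 payoff=27.2276 vs cont=26.7636 → 27.2276 [stop]  node(3,1) S=74.2805 payoff=7.6095 vs cont=11.2884 → 11.2884 [wait]  node(3,2) S=100.9394 payoff=0.0000 vs cont=2.0438 → 2.0438 [wait]  node(3,3) S=137.1662 payoff=0.0000 vs cont=0.0000 → 0.0000 [wait]  ⇒ S*(3)=54.6624
t_2: node(2,0) S=63.7209 payoff=18.1691 vs cont=19.4698 → 19.4698 [wait]  node(2,1) S=86.5900 payoff=0.0000 vs cont=6.8205 → 6.8205 [wait]  node(2,2) S=117.6668 payoff=0.0000 vs cont=1.0592 → 1.0592 [wait]  ⇒ S*(2)=-
t_1: node(1,0) S=74.2805 payoff=7.6095 vs cont=13.3282 → 13.3282 [wait]  node(1,1) S=100.9394 payoff=0.0000 vs cont=4.0376 → 4.0376 [wait]  ⇒ S*(1)=-
t_0: node(0,0) S=86.5900 payoff=0.0000 vs cont=8.8241 → 8.8241 [wait]  ⇒ S*(0)=-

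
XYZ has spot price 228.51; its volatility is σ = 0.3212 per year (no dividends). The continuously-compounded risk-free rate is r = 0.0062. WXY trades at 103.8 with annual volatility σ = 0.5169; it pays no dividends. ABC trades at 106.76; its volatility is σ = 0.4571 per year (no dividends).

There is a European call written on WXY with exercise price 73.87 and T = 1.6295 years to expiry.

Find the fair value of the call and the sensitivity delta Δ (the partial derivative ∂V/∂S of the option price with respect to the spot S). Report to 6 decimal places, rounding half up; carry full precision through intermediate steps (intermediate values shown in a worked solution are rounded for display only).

price = 41.205376
Δ = 0.805312

σ√T = 0.5169·√1.6295 = 0.659833
d₁ = (ln(S/K) + (r+σ²/2)T) / (σ√T) = (ln(103.8/73.87) + (0.0062+0.5169²/2)·1.6295) / 0.659833 = (0.340159 + 0.227792) / 0.659833 = 0.860751
d₂ = d₁ − σ√T = 0.860751 − 0.659833 = 0.200919
e^{−rT} = 0.989948
N(d₁) = 0.805312,  N(d₂) = 0.579619
Call price V = S·N(d₁) − K·e^{−rT}·N(d₂) = 83.591430 − 42.386054 = 41.205376
Δ = N(d₁) = 0.805312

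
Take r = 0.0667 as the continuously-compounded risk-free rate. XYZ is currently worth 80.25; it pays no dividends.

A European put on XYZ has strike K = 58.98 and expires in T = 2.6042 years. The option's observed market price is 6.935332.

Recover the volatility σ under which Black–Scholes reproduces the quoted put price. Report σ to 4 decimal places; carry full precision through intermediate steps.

sigma = 0.4573

At σ = 0.4573 the Black–Scholes value reproduces the quote:
σ√T = 0.4573·√2.6042 = 0.737969
d₁ = (ln(S/K) + (r+σ²/2)T) / (σ√T) = (ln(80.25/58.98) + (0.0667+0.4573²/2)·2.6042) / 0.737969 = (0.307948 + 0.446000) / 0.737969 = 1.021652
d₂ = d₁ − σ√T = 1.021652 − 0.737969 = 0.283683
e^{−rT} = 0.840549
N(−d₁) = 0.153473,  N(−d₂) = 0.388327
V = K·e^{−rT}·N(−d₂) − S·N(−d₁) = 19.251526 − 12.316194 = 6.935332 (the quoted price), and the Black–Scholes price is strictly increasing in σ, so σ is unique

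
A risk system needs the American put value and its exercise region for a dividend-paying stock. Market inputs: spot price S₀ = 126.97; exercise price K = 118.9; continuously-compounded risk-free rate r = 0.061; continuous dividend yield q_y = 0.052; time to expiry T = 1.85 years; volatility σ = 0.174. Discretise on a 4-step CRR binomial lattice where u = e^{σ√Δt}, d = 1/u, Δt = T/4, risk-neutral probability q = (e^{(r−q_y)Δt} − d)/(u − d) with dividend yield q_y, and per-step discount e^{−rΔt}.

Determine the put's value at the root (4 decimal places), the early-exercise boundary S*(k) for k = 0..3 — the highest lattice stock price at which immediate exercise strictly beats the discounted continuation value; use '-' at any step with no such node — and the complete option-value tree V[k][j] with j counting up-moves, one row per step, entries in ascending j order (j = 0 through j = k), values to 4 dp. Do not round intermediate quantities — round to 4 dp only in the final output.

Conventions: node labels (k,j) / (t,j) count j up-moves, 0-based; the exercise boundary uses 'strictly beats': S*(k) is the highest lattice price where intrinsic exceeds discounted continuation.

Δt=0.46250, u=1.12562, d=0.88840, q=0.48803, disc=e^(-rΔt)=0.97218
k=4 terminal: V=max(K-S,0) → 39.8074 18.6883 0.0000 0.0000 0.0000
k=3: j=0 S=89.0281 intr=29.8719 cont=28.6799 V=29.8719[EX]; j=1 S=112.8002 intr=6.0998 cont=9.3016 V=9.3016[hold]; j=2 S=142.9198 intr=0.0000 cont=0.0000 V=0.0000[hold]; j=3 S=181.0819 intr=0.0000 cont=0.0000 V=0.0000[hold]  S*(3)=89.0281
k=2: j=0 S=100.2117 intr=18.6883 cont=19.2811 V=19.2811[hold]; j=1 S=126.9700 intr=0.0000 cont=4.6296 V=4.6296[hold]; j=2 S=160.8732 intr=0.0000 cont=0.0000 V=0.0000[hold]  S*(2)=-
k=1: j=0 S=112.8002 intr=6.0998 cont=11.7932 V=11.7932[hold]; j=1 S=142.9198 intr=0.0000 cont=2.3043 V=2.3043[hold]  S*(1)=-
k=0: j=0 S=126.9700 intr=0.0000 cont=6.9630 V=6.9630[hold]  S*(0)=-

price = 6.9630
boundary = - - - 89.0281
tree:
6.9630
11.7932 2.3043
19.2811 4.6296 0.0000
29.8719 9.3016 0.0000 0.0000
39.8074 18.6883 0.0000 0.0000 0.0000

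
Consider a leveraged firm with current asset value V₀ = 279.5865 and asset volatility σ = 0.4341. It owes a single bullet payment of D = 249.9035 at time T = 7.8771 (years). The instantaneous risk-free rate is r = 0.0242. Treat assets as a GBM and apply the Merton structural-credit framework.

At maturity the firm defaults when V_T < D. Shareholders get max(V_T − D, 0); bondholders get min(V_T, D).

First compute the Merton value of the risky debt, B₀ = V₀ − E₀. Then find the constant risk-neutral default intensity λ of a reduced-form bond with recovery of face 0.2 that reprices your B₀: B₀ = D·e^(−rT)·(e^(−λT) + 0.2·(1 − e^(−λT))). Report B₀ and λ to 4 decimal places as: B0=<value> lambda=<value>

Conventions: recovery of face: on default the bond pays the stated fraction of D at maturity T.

Apply the equity-as-call identities (strike 249.9035, horizon 7.8771 years):
d₁ = [ln(V₀/D) + (r + σ²/2)T] / (σ√T)
   = [ln(279.5865/249.9035) + (0.0242 + 0.5·0.4341²)·7.8771] / (0.4341·√7.8771)
   = [0.112237 + 0.932817] / 1.218353 = 0.857760
d₂ = d₁ − σ√T = 0.857760 − 1.218353 = -0.360592
N(d₁) = 0.804488,  N(d₂) = 0.359202,  e^(−rT) = 0.826442
E₀ = V₀·N(d₁) − D·e^(−rT)·N(d₂)
   = 279.5865·0.804488 − 249.9035·0.826442·0.359202 = 150.737599
B₀ = V₀ − E₀ = 279.5865 − 150.737599 = 128.848901
e^(−λT) = (B₀·e^(rT)/D − 0.2)/(1 − 0.2) = (128.8489·1.210007/249.9035 − 0.2)/0.8 = 0.52984112
λ = −ln(0.52984112)/7.8771 = 0.080636

B0=128.8489 lambda=0.0806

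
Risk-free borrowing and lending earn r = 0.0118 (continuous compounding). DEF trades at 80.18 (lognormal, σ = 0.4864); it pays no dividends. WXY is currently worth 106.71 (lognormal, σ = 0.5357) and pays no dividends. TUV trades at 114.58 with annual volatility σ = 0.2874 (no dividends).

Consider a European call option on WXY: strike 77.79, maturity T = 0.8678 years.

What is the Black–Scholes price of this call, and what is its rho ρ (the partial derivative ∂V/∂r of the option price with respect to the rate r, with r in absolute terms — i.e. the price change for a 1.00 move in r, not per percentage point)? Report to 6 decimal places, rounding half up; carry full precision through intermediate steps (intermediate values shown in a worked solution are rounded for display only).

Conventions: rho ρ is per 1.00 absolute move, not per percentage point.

price = 36.575856
ρ = 43.903104

σ√T = 0.5357·√0.8678 = 0.499036
d₁ = (ln(S/K) + (r+σ²/2)T) / (σ√T) = (ln(106.71/77.79) + (0.0118+0.5357²/2)·0.8678) / 0.499036 = (0.316102 + 0.134758) / 0.499036 = 0.903463
d₂ = d₁ − σ√T = 0.903463 − 0.499036 = 0.404428
e^{−rT} = 0.989812
N(d₁) = 0.816860,  N(d₂) = 0.657051
Call price V = S·N(d₁) − K·e^{−rT}·N(d₂) = 87.167126 − 50.591270 = 36.575856
ρ = K·T·e^{−rT}·N(d₂) = 43.903104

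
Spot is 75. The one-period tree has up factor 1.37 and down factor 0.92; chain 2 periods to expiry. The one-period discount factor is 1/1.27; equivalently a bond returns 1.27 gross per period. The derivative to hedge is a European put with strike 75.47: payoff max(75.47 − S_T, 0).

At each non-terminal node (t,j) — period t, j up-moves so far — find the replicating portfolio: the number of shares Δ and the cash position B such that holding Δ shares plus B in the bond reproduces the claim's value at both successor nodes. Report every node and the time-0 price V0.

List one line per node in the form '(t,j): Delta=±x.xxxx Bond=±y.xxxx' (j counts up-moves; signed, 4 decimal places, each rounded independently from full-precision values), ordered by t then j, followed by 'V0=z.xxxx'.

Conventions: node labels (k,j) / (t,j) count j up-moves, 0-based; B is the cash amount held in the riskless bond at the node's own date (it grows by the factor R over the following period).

(0,0): Delta=-0.0622 Bond=5.0293
(1,0): Delta=-0.3862 Bond=28.7424
(1,1): Delta=0.0000 Bond=0.0000
V0=0.3671

Arbitrage-free pricing uses the up-move probability p* = (R−d)/(u−d) = 0.7778, discounting each step at R = 1.27.
At maturity the claim pays: V(2,0)=11.9900, V(2,1)=0.0000, V(2,2)=0.0000
  t=1,j=0: stock 69.0000 → up 94.5300 (V=0.0000), down 63.4800 (V=11.9900). Price 2.0980; hedge Δ=-0.3862, bond B=28.7424.
  t=1,j=1: stock 102.7500 → up 140.7675 (V=0.0000), down 94.5300 (V=0.0000). Price 0.0000; hedge Δ=0.0000, bond B=0.0000.
  t=0,j=0: stock 75.0000 → up 102.7500 (V=0.0000), down 69.0000 (V=2.0980). Price 0.3671; hedge Δ=-0.0622, bond B=5.0293.
As a check, the time-0 holding Δ(0,0)·S0 + B(0,0) comes to 0.3671 — exactly V0.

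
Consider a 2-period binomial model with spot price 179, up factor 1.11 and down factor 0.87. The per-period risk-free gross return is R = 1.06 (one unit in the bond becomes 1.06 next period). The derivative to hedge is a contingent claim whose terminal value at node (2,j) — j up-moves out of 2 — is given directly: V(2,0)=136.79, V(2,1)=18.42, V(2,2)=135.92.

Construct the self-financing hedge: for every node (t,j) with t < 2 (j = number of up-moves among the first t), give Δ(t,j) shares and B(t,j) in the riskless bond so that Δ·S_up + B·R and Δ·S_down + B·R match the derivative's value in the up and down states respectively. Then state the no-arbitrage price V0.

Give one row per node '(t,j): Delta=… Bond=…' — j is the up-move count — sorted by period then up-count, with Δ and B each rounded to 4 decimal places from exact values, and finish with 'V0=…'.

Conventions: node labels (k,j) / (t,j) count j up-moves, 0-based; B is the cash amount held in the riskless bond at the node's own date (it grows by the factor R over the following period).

(0,0): Delta=1.5012 Bond=-182.2055
(1,0): Delta=-3.1671 Bond=533.8502
(1,1): Delta=2.4641 Bond=-384.4505
V0=86.5068

Under the risk-neutral measure, an up-move has probability p* = (R−d)/(u−d) = 0.7917 and values discount at R = 1.06.
Payoffs at expiry: V(2,0)=136.7900, V(2,1)=18.4200, V(2,2)=135.9200
  t=1,j=0: stock 155.7300 → up 172.8603 (V=18.4200), down 135.4851 (V=136.7900). Price 40.6419; hedge Δ=-3.1671, bond B=533.8502.
  t=1,j=1: stock 198.6900 → up 220.5459 (V=135.9200), down 172.8603 (V=18.4200). Price 105.1329; hedge Δ=2.4641, bond B=-384.4505.
  t=0,j=0: stock 179.0000 → up 198.6900 (V=105.1329), down 155.7300 (V=40.6419). Price 86.5068; hedge Δ=1.5012, bond B=-182.2055.
Sanity check at the root: Δ(0,0)·S0 + B(0,0) reproduces V0 = 86.5068.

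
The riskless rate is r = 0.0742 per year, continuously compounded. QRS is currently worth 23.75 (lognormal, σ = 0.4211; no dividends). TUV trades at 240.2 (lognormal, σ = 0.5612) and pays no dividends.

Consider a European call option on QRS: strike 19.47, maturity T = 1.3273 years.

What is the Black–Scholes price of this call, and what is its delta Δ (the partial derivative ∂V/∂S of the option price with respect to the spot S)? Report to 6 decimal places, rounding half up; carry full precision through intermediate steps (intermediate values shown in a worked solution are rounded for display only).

σ√T = 0.4211·√1.3273 = 0.485143
d₁ = (ln(S/K) + (r+σ²/2)T) / (σ√T) = (ln(23.75/19.47) + (0.0742+0.4211²/2)·1.3273) / 0.485143 = (0.198708 + 0.216168) / 0.485143 = 0.855161
d₂ = d₁ − σ√T = 0.855161 − 0.485143 = 0.370018
e^{−rT} = 0.906209
N(d₁) = 0.803769,  N(d₂) = 0.644315
Call price V = S·N(d₁) − K·e^{−rT}·N(d₂) = 19.089512 − 11.368225 = 7.721287
Δ = N(d₁) = 0.803769

price = 7.721287
Δ = 0.803769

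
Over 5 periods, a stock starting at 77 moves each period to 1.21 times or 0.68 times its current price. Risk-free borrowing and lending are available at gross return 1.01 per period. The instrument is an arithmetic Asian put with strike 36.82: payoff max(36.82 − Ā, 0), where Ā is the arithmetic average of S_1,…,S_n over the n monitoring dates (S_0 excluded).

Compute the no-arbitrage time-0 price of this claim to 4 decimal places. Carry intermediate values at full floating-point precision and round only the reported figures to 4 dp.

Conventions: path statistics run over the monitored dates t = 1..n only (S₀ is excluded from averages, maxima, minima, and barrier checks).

price = 0.2421

Risk-neutral up-probability p* = (R−d)/(u−d) = (1.01−0.68)/(1.21−0.68) = 0.6226; the claim prices as the p*-weighted sum of path payoffs discounted by R^5.
Enumerate all 2^5 = 32 price paths (U = up ×1.21, D = down ×0.68); each path with k up-moves has probability p*^k·(1−p*)^(5−k).
DDDDD: Ā=27.9670, payoff=8.8530, prob=0.007652
UDDDD: Ā=49.7648, payoff=0.0000, prob=0.012626
DUDDD: Ā=41.6028, payoff=0.0000, prob=0.012626
UUDDD: Ā=74.0285, payoff=0.0000, prob=0.020832
DDUDD: Ā=36.0527, payoff=0.7673, prob=0.012626
UDUDD: Ā=64.1525, payoff=0.0000, prob=0.020832
DUUDD: Ā=55.9905, payoff=0.0000, prob=0.020832
UUUDD: Ā=99.6302, payoff=0.0000, prob=0.034373
DDDUD: Ā=32.2785, payoff=4.5415, prob=0.012626
UDDUD: Ā=57.4368, payoff=0.0000, prob=0.020832
DUDUD: Ā=49.2748, payoff=0.0000, prob=0.020832
UUDUD: Ā=87.6802, payoff=0.0000, prob=0.034373
DDUUD: Ā=43.7247, payoff=0.0000, prob=0.020832
UDUUD: Ā=77.8042, payoff=0.0000, prob=0.034373
DUUUD: Ā=69.6422, payoff=0.0000, prob=0.034373
UUUUD: Ā=123.9221, payoff=0.0000, prob=0.056716
DDDDU: Ā=29.7122, payoff=7.1078, prob=0.012626
UDDDU: Ā=52.8701, payoff=0.0000, prob=0.020832
DUDDU: Ā=44.7081, payoff=0.0000, prob=0.020832
UUDDU: Ā=79.5542, payoff=0.0000, prob=0.034373
DDUDU: Ā=39.1580, payoff=0.0000, prob=0.020832
UDUDU: Ā=69.6782, payoff=0.0000, prob=0.034373
DUUDU: Ā=61.5162, payoff=0.0000, prob=0.034373
UUUDU: Ā=109.4626, payoff=0.0000, prob=0.056716
DDDUU: Ā=35.3839, payoff=1.4361, prob=0.020832
UDDUU: Ā=62.9625, payoff=0.0000, prob=0.034373
DUDUU: Ā=54.8005, payoff=0.0000, prob=0.034373
UUDUU: Ā=97.5126, payoff=0.0000, prob=0.056716
DDUUU: Ā=49.2503, payoff=0.0000, prob=0.034373
UDUUU: Ā=87.6366, payoff=0.0000, prob=0.056716
DUUUU: Ā=79.4746, payoff=0.0000, prob=0.056716
UUUUU: Ā=141.4181, payoff=0.0000, prob=0.093582
Price = Σ prob·payoff / R^5 = 0.254429 / 1.051010 = 0.2421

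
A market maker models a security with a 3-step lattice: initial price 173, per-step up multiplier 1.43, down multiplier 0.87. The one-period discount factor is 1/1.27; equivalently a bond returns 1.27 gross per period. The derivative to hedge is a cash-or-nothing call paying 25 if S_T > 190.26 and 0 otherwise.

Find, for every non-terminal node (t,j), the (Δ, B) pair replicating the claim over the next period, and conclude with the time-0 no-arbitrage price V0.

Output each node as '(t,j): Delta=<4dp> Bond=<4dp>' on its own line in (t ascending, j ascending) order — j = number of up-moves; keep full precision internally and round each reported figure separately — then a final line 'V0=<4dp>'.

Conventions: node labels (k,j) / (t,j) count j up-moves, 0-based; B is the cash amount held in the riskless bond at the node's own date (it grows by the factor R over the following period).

(0,0): Delta=0.0653 Bond=-1.5123
(1,0): Delta=0.1668 Bond=-17.2003
(1,1): Delta=0.0406 Bond=4.1913
(2,0): Delta=0.0000 Bond=0.0000
(2,1): Delta=0.2074 Bond=-30.5821
(2,2): Delta=0.0000 Bond=19.6850
V0=9.7851

The replicating-portfolio and risk-neutral prices coincide; use p* = (1.27−0.87)/(1.43−0.87) = 0.7143 for the latter.
Payoffs at expiry: V(3,0)=0.0000, V(3,1)=0.0000, V(3,2)=25.0000, V(3,3)=25.0000
Node (2,0) S=130.9437: V=(p*·0.0000+(1−p*)·0.0000)/1.27=0.0000; Δ=(0.0000−0.0000)/(187.2495−113.9210)=0.0000; B=V−Δ·S=0.0000
Node (2,1) S=215.2293: V=(p*·25.0000+(1−p*)·0.0000)/1.27=14.0607; Δ=(25.0000−0.0000)/(307.7779−187.2495)=0.2074; B=V−Δ·S=-30.5821
Node (2,2) S=353.7677: V=(p*·25.0000+(1−p*)·25.0000)/1.27=19.6850; Δ=(25.0000−25.0000)/(505.8878−307.7779)=0.0000; B=V−Δ·S=19.6850
Node (1,0) S=150.5100: V=(p*·14.0607+(1−p*)·0.0000)/1.27=7.9082; Δ=(14.0607−0.0000)/(215.2293−130.9437)=0.1668; B=V−Δ·S=-17.2003
Node (1,1) S=247.3900: V=(p*·19.6850+(1−p*)·14.0607)/1.27=14.2347; Δ=(19.6850−14.0607)/(353.7677−215.2293)=0.0406; B=V−Δ·S=4.1913
Node (0,0) S=173.0000: V=(p*·14.2347+(1−p*)·7.9082)/1.27=9.7851; Δ=(14.2347−7.9082)/(247.3900−150.5100)=0.0653; B=V−Δ·S=-1.5123
Sanity check at the root: Δ(0,0)·S0 + B(0,0) reproduces V0 = 9.7851.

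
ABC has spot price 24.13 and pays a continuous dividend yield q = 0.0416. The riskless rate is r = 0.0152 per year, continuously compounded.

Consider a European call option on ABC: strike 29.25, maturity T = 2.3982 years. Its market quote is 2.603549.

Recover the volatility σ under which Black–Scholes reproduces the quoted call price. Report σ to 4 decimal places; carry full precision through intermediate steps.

sigma = 0.3405

At σ = 0.3405 the Black–Scholes value reproduces the quote:
σ√T = 0.3405·√2.3982 = 0.527302
d₁ = (ln(S/K) + (r−q+σ²/2)T) / (σ√T) = (ln(24.13/29.25) + (0.0152−0.0416+0.3405²/2)·2.3982) / 0.527302 = (-0.192424 + 0.075711) / 0.527302 = -0.221338
d₂ = d₁ − σ√T = -0.221338 − 0.527302 = -0.748641
e^{−rT} = 0.964204
e^{−qT} = 0.905050
N(d₁) = 0.412415,  N(d₂) = 0.227037
V = S·e^{−qT}·N(d₁) − K·e^{−rT}·N(d₂) = 9.006661 − 6.403112 = 2.603549 (matching the quote); vega is positive throughout, so no other σ reproduces this price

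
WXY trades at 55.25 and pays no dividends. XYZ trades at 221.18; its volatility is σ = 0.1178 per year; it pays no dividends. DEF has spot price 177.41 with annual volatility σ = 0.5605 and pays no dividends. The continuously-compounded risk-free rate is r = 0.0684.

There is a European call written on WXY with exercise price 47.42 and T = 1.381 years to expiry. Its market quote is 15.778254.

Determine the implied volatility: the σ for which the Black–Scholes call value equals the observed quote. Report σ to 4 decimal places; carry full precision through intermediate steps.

sigma = 0.3676

At σ = 0.3676 the Black–Scholes value reproduces the quote:
σ√T = 0.3676·√1.381 = 0.431989
d₁ = (ln(S/K) + (r+σ²/2)T) / (σ√T) = (ln(55.25/47.42) + (0.0684+0.3676²/2)·1.381) / 0.431989 = (0.152824 + 0.187767) / 0.431989 = 0.788428
d₂ = d₁ − σ√T = 0.788428 − 0.431989 = 0.356439
e^{−rT} = 0.909864
N(d₁) = 0.784777,  N(d₂) = 0.639244
V = S·N(d₁) − K·e^{−rT}·N(d₂) = 43.358911 − 27.580657 = 15.778254 (the quoted price), and the Black–Scholes price is strictly increasing in σ, so σ is unique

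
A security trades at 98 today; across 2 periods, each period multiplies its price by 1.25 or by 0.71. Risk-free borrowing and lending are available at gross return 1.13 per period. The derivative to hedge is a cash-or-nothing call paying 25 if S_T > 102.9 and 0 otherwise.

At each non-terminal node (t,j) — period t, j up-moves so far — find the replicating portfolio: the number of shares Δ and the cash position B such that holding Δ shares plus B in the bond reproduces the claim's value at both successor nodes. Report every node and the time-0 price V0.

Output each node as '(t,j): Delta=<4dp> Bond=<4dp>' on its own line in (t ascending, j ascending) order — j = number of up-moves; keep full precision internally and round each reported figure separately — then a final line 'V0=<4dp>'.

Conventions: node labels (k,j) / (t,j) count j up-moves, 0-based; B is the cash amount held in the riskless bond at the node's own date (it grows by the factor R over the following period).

(0,0): Delta=0.3252 Bond=-20.0218
(1,0): Delta=0.0000 Bond=0.0000
(1,1): Delta=0.3779 Bond=-29.0888
V0=11.8439

Risk-neutral probability p* = (R−d)/(u−d) = (1.13−0.71)/(1.25−0.71) = 0.7778.
Payoffs at expiry: V(2,0)=0.0000, V(2,1)=0.0000, V(2,2)=25.0000
  t=1,j=0: stock 69.5800 → up 86.9750 (V=0.0000), down 49.4018 (V=0.0000). Price 0.0000; hedge Δ=0.0000, bond B=0.0000.
  t=1,j=1: stock 122.5000 → up 153.1250 (V=25.0000), down 86.9750 (V=0.0000). Price 17.2075; hedge Δ=0.3779, bond B=-29.0888.
  t=0,j=0: stock 98.0000 → up 122.5000 (V=17.2075), down 69.5800 (V=0.0000). Price 11.8439; hedge Δ=0.3252, bond B=-20.0218.
As a check, the time-0 holding Δ(0,0)·S0 + B(0,0) comes to 11.8439 — exactly V0.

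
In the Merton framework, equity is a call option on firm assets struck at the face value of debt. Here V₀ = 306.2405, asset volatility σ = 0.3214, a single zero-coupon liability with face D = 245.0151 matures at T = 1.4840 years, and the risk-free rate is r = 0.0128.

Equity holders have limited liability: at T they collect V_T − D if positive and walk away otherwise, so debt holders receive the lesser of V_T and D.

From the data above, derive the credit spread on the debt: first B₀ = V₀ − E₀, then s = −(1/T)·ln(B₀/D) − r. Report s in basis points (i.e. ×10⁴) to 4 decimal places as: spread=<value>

Equity is a call on the firm's assets struck at D = 245.0151:
d₁ = [ln(V₀/D) + (r + σ²/2)T] / (σ√T)
   = [ln(306.2405/245.0151) + (0.0128 + 0.5·0.3214²)·1.4840] / (0.3214·√1.4840)
   = [0.223051 + 0.095642] / 0.391528 = 0.813973
d₂ = d₁ − σ√T = 0.813973 − 0.391528 = 0.422445
N(d₁) = 0.792170,  N(d₂) = 0.663650,  e^(−rT) = 0.981184
E₀ = V₀·N(d₁) − D·e^(−rT)·N(d₂)
   = 306.2405·0.792170 − 245.0151·0.981184·0.663650 = 83.049780
B₀ = V₀ − E₀ = 306.2405 − 83.049780 = 223.190720
spread = −(1/T)·ln(B₀/D) − r = −(1/1.4840)·ln(223.190720/245.0151) − 0.0128 = 0.05006603
in basis points: 0.05006603 × 10⁴ = 500.6603 bp

spread=500.6603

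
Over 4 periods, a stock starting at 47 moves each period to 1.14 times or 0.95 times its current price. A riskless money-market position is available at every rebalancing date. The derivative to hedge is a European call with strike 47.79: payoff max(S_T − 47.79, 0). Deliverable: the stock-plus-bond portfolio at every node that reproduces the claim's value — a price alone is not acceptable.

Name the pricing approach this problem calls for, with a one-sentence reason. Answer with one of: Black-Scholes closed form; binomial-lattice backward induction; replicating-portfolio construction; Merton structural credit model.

framework: replicating-portfolio construction

Key observation: what is demanded is not a single number but the (Δ, B) position at each node of the 1.14/0.95 tree starting at 47; constructing those positions is the replicating-portfolio method.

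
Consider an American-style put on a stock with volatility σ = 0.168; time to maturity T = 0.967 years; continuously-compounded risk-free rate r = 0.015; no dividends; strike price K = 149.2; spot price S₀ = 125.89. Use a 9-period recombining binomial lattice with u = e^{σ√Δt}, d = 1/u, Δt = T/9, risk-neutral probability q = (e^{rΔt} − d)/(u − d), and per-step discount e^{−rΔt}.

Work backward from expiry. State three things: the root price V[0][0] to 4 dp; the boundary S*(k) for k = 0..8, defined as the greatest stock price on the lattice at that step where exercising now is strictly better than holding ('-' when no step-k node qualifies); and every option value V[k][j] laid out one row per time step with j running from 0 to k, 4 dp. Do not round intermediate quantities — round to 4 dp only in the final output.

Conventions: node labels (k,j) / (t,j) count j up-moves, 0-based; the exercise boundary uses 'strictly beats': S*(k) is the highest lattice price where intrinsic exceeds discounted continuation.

price = 23.9957
boundary = - 119.1449 112.7612 119.1449 112.7612 119.1449 125.8900 133.0170 140.5474
tree:
23.9957
30.0551 18.0348
36.4388 23.6764 12.4709
42.4805 30.0551 17.3963 7.6030
48.1985 36.4388 23.3634 11.5060 3.7381
53.6101 42.4805 30.0551 16.7702 6.2972 1.1999
58.7317 48.1985 36.4388 23.3100 10.3072 2.3215 0.0861
63.5790 53.6101 42.4805 30.0551 16.1830 4.4852 0.1728 0.0000
68.1665 58.7317 48.1985 36.4388 23.3100 8.6526 0.3467 0.0000 0.0000
72.5082 63.5790 53.6101 42.4805 30.0551 16.1830 0.6958 0.0000 0.0000 0.0000

Δt=0.10744  u=1.05661  d=0.94642  q=0.50087  discount=0.99839
step 9 (expiry): payoffs max(K−S,0) = 72.5082 63.5790 53.6101 42.4805 30.0551 16.1830 0.6958 0.0000 0.0000 0.0000
step 8: (k=8,j=0): S=81.0335, K−S=68.1665, hold=67.9262 ⇒ V=68.1665 exercise | (k=8,j=1): S=90.4683, K−S=58.7317, hold=58.4915 ⇒ V=58.7317 exercise | (k=8,j=2): S=101.0015, K−S=48.1985, hold=47.9582 ⇒ V=48.1985 exercise | (k=8,j=3): S=112.7612, K−S=36.4388, hold=36.1986 ⇒ V=36.4388 exercise | (k=8,j=4): S=125.8900, K−S=23.3100, hold=23.0697 ⇒ V=23.3100 exercise | (k=8,j=5): S=140.5474, K−S=8.6526, hold=8.4123 ⇒ V=8.6526 exercise | (k=8,j=6): S=156.9114, K−S=0.0000, hold=0.3467 ⇒ V=0.3467 continue | (k=8,j=7): S=175.1807, K−S=0.0000, hold=0.0000 ⇒ V=0.0000 continue | (k=8,j=8): S=195.5771, K−S=0.0000, hold=0.0000 ⇒ V=0.0000 continue  boundary S*=140.5474
step 7: (k=7,j=0): S=85.6210, K−S=63.5790, hold=63.3387 ⇒ V=63.5790 exercise | (k=7,j=1): S=95.5899, K−S=53.6101, hold=53.3698 ⇒ V=53.6101 exercise | (k=7,j=2): S=106.7195, K−S=42.4805, hold=42.2402 ⇒ V=42.4805 exercise | (k=7,j=3): S=119.1449, K−S=30.0551, hold=29.8148 ⇒ V=30.0551 exercise | (k=7,j=4): S=133.0170, K−S=16.1830, hold=15.9428 ⇒ V=16.1830 exercise | (k=7,j=5): S=148.5042, K−S=0.6958, hold=4.4852 ⇒ V=4.4852 continue | (k=7,j=6): S=165.7946, K−S=0.0000, hold=0.1728 ⇒ V=0.1728 continue | (k=7,j=7): S=185.0982, K−S=0.0000, hold=0.0000 ⇒ V=0.0000 continue  boundary S*=133.0170
step 6: (k=6,j=0): S=90.4683, K−S=58.7317, hold=58.4915 ⇒ V=58.7317 exercise | (k=6,j=1): S=101.0015, K−S=48.1985, hold=47.9582 ⇒ V=48.1985 exercise | (k=6,j=2): S=112.7612, K−S=36.4388, hold=36.1986 ⇒ V=36.4388 exercise | (k=6,j=3): S=125.8900, K−S=23.3100, hold=23.0697 ⇒ V=23.3100 exercise | (k=6,j=4): S=140.5474, K−S=8.6526, hold=10.3072 ⇒ V=10.3072 continue | (k=6,j=5): S=156.9114, K−S=0.0000, hold=2.3215 ⇒ V=2.3215 continue | (k=6,j=6): S=175.1807, K−S=0.0000, hold=0.0861 ⇒ V=0.0861 continue  boundary S*=125.8900
step 5: (k=5,j=0): S=95.5899, K−S=53.6101, hold=53.3698 ⇒ V=53.6101 exercise | (k=5,j=1): S=106.7195, K−S=42.4805, hold=42.2402 ⇒ V=42.4805 exercise | (k=5,j=2): S=119.1449, K−S=30.0551, hold=29.8148 ⇒ V=30.0551 exercise | (k=5,j=3): S=133.0170, K−S=16.1830, hold=16.7702 ⇒ V=16.7702 continue | (k=5,j=4): S=148.5042, K−S=0.6958, hold=6.2972 ⇒ V=6.2972 continue | (k=5,j=5): S=165.7946, K−S=0.0000, hold=1.1999 ⇒ V=1.1999 continue  boundary S*=119.1449
step 4: (k=4,j=0): S=101.0015, K−S=48.1985, hold=47.9582 ⇒ V=48.1985 exercise | (k=4,j=1): S=112.7612, K−S=36.4388, hold=36.1986 ⇒ V=36.4388 exercise | (k=4,j=2): S=125.8900, K−S=23.3100, hold=23.3634 ⇒ V=23.3634 continue | (k=4,j=3): S=140.5474, K−S=8.6526, hold=11.5060 ⇒ V=11.5060 continue | (k=4,j=4): S=156.9114, K−S=0.0000, hold=3.7381 ⇒ V=3.7381 continue  boundary S*=112.7612
step 3: (k=3,j=0): S=106.7195, K−S=42.4805, hold=42.2402 ⇒ V=42.4805 exercise | (k=3,j=1): S=119.1449, K−S=30.0551, hold=29.8415 ⇒ V=30.0551 exercise | (k=3,j=2): S=133.0170, K−S=16.1830, hold=17.3963 ⇒ V=17.3963 continue | (k=3,j=3): S=148.5042, K−S=0.6958, hold=7.6030 ⇒ V=7.6030 continue  boundary S*=119.1449
step 2: (k=2,j=0): S=112.7612, K−S=36.4388, hold=36.1986 ⇒ V=36.4388 exercise | (k=2,j=1): S=125.8900, K−S=23.3100, hold=23.6764 ⇒ V=23.6764 continue | (k=2,j=2): S=140.5474, K−S=8.6526, hold=12.4709 ⇒ V=12.4709 continue  boundary S*=112.7612
step 1: (k=1,j=0): S=119.1449, K−S=30.0551, hold=29.9981 ⇒ V=30.0551 exercise | (k=1,j=1): S=133.0170, K−S=16.1830, hold=18.0348 ⇒ V=18.0348 continue  boundary S*=119.1449
step 0: (k=0,j=0): S=125.8900, K−S=23.3100, hold=23.9957 ⇒ V=23.9957 continue  boundary S*=-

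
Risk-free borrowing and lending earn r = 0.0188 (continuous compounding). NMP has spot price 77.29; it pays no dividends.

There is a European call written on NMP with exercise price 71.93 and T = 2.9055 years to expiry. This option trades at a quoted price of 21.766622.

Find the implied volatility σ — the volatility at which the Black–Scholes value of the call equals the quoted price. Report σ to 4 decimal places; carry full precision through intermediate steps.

At σ = 0.3447 the Black–Scholes value reproduces the quote:
σ√T = 0.3447·√2.9055 = 0.587559
d₁ = (ln(S/K) + (r+σ²/2)T) / (σ√T) = (ln(77.29/71.93) + (0.0188+0.3447²/2)·2.9055) / 0.587559 = (0.071871 + 0.227236) / 0.587559 = 0.509068
d₂ = d₁ − σ√T = 0.509068 − 0.587559 = -0.078492
e^{−rT} = 0.946842
N(d₁) = 0.694648,  N(d₂) = 0.468719
V = S·N(d₁) − K·e^{−rT}·N(d₂) = 53.689317 − 31.922695 = 21.766622 (the quoted price), and the Black–Scholes price is strictly increasing in σ, so σ is unique

sigma = 0.3447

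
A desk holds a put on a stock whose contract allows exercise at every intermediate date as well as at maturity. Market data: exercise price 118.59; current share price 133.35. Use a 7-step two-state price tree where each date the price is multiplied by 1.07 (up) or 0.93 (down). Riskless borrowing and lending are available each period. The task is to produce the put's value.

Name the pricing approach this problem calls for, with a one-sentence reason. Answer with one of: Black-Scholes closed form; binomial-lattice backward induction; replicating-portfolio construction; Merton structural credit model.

framework: binomial-lattice backward induction

Key observation: early exercise of the strike-118.59 put must be checked at each of the 7 dates (spot 133.35), which forces a node-by-node comparison of intrinsic and continuation value backward from expiry.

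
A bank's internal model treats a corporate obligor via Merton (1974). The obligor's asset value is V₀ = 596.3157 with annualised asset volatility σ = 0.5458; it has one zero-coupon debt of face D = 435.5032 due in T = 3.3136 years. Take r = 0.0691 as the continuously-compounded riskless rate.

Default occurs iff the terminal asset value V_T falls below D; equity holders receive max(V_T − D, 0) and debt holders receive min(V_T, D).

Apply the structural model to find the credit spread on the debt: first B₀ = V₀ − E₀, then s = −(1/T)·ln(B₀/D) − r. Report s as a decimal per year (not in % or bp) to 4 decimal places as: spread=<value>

Equity is a call on the firm's assets struck at D = 435.5032:
d₁ = [ln(V₀/D) + (r + σ²/2)T] / (σ√T)
   = [ln(596.3157/435.5032) + (0.0691 + 0.5·0.5458²)·3.3136] / (0.5458·√3.3136)
   = [0.314268 + 0.722527] / 0.993536 = 1.043540
d₂ = d₁ − σ√T = 1.043540 − 0.993536 = 0.050004
N(d₁) = 0.851651,  N(d₂) = 0.519941,  e^(−rT) = 0.795353
E₀ = V₀·N(d₁) − D·e^(−rT)·N(d₂)
   = 596.3157·0.851651 − 435.5032·0.795353·0.519941 = 327.756546
B₀ = V₀ − E₀ = 596.3157 − 327.756546 = 268.559154
spread = −(1/T)·ln(B₀/D) − r = −(1/3.3136)·ln(268.559154/435.5032) − 0.0691 = 0.07679297

spread=0.0768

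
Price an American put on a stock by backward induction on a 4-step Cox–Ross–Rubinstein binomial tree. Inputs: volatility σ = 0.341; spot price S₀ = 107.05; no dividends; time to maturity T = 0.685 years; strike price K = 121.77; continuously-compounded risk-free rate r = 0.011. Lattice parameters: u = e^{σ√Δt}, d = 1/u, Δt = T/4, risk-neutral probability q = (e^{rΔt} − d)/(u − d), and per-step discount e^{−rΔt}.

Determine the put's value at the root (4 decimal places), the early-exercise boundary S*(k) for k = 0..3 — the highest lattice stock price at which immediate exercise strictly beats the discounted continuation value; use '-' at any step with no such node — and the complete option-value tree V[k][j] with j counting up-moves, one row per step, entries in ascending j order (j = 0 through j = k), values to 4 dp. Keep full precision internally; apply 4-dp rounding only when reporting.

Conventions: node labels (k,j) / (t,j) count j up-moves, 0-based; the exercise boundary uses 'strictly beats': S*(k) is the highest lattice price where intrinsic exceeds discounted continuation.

params: Δt=0.17125 u=1.15156 d=0.86839 q=0.47144 e^(-rΔt)=0.99812
t_4 payoffs: 60.8939 41.0434 14.7200 0.0000 0.0000
t_3: node(3,0) S=70.1022 payoff=51.6678 vs cont=51.4386 → 51.6678 [stop]  node(3,1) S=92.9612 payoff=28.8088 vs cont=28.5796 → 28.8088 [stop]  node(3,2) S=123.2740 payoff=0.0000 vs cont=7.7658 → 7.7658 [wait]  node(3,3) S=163.4713 payoff=0.0000 vs cont=0.0000 → 0.0000 [wait]  ⇒ S*(3)=92.9612
t_2: node(2,0) S=80.7266 payoff=41.0434 vs cont=40.8142 → 41.0434 [stop]  node(2,1) S=107.0500 payoff=14.7200 vs cont=18.8528 → 18.8528 [wait]  node(2,2) S=141.9569 payoff=0.0000 vs cont=4.0970 → 4.0970 [wait]  ⇒ S*(2)=80.7266
t_1: node(1,0) S=92.9612 payoff=28.8088 vs cont=30.5243 → 30.5243 [wait]  node(1,1) S=123.2740 payoff=0.0000 vs cont=11.8739 → 11.8739 [wait]  ⇒ S*(1)=-
t_0: node(0,0) S=107.0500 payoff=14.7200 vs cont=21.6909 → 21.6909 [wait]  ⇒ S*(0)=-

price = 21.6909
boundary = - - 80.7266 92.9612
tree:
21.6909
30.5243 11.8739
41.0434 18.8528 4.0970
51.6678 28.8088 7.7658 0.0000
60.8939 41.0434 14.7200 0.0000 0.0000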